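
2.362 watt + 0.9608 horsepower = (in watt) 718.8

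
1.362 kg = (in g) 1362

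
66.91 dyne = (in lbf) 0.0001504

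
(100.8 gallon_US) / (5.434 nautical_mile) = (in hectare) 3.792e-09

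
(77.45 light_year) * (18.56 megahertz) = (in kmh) 4.896e+25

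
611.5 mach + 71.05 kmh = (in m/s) 2.082e+05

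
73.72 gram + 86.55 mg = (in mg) 7.381e+04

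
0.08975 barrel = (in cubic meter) 0.01427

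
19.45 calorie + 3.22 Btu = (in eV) 2.171e+22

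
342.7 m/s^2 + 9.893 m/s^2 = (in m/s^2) 352.6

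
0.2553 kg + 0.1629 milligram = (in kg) 0.2553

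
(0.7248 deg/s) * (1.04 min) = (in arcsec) 1.628e+05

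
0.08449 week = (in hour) 14.19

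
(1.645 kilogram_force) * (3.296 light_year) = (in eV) 3.14e+36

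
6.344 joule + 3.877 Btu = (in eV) 2.557e+22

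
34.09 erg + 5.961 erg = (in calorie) 9.572e-07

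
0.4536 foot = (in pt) 391.9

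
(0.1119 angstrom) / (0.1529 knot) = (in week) 2.352e-16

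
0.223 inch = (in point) 16.06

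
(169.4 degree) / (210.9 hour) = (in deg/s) 0.0002231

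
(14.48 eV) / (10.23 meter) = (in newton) 2.268e-19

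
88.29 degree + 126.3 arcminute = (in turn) 0.2511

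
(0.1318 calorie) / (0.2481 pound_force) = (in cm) 49.97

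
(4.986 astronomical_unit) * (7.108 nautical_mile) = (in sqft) 1.057e+17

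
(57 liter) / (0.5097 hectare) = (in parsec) 3.624e-22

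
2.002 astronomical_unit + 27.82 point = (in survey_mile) 1.861e+08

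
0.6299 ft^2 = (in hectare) 5.852e-06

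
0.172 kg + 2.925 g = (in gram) 174.9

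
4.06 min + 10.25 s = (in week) 0.0004197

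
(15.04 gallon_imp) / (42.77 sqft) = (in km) 1.721e-05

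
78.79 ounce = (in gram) 2234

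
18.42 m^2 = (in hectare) 0.001842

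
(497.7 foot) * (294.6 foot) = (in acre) 3.366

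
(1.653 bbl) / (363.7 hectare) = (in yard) 7.902e-08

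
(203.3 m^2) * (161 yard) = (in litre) 2.993e+07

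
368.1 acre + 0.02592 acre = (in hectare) 149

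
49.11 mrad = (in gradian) 3.126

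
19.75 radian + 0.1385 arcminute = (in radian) 19.75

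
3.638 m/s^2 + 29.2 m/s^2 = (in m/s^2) 32.84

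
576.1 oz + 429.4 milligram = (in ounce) 576.1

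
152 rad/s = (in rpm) 1451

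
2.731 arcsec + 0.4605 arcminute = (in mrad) 0.1472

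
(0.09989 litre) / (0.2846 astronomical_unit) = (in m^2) 2.346e-15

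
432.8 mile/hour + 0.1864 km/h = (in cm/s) 1.935e+04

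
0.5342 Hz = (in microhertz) 5.342e+05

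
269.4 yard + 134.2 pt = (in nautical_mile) 0.133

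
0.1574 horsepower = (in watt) 117.4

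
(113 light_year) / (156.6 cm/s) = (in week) 1.129e+12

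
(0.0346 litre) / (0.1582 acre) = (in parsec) 1.751e-24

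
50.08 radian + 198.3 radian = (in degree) 1.423e+04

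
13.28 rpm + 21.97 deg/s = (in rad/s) 1.774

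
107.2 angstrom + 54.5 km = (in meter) 5.45e+04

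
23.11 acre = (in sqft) 1.007e+06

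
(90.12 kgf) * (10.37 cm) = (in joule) 91.65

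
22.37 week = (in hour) 3758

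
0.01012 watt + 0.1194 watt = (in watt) 0.1295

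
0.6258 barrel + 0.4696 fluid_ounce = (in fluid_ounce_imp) 3502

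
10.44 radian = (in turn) 1.662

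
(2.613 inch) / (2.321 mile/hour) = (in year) 2.028e-09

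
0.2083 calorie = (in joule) 0.8715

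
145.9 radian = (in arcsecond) 3.009e+07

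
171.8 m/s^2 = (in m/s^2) 171.8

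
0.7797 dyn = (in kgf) 7.951e-07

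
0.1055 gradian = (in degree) 0.09495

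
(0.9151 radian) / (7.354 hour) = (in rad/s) 3.457e-05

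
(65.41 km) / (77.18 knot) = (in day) 0.01907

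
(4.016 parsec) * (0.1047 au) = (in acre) 4.796e+23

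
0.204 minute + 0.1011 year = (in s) 3.188e+06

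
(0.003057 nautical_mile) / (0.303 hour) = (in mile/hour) 0.01161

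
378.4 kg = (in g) 3.784e+05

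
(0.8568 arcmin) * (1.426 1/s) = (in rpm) 0.003394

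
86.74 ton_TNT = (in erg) 3.629e+18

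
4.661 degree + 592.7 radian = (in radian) 592.8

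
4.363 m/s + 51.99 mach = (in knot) 3.442e+04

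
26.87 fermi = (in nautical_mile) 1.451e-17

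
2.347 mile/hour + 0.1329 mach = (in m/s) 46.3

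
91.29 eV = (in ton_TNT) 3.496e-27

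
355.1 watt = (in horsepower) 0.4762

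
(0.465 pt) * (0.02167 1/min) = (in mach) 1.74e-10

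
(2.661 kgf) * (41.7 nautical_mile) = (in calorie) 4.817e+05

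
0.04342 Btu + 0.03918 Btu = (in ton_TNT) 2.083e-08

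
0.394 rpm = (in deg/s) 2.364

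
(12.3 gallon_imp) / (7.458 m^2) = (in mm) 7.498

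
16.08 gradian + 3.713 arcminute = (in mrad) 253.7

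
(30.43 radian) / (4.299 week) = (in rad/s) 1.17e-05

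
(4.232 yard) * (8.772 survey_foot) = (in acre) 0.002557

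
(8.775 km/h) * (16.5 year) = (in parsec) 4.11e-08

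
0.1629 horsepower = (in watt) 121.5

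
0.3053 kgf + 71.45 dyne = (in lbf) 0.6732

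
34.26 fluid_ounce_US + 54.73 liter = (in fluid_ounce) 1885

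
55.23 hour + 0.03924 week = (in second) 2.226e+05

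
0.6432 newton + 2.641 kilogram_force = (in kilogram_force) 2.707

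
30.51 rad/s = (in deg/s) 1748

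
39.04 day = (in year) 0.107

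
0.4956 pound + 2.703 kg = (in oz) 103.3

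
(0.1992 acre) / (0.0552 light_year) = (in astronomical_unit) 1.032e-23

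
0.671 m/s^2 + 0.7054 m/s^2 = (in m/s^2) 1.376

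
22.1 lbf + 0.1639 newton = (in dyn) 9.847e+06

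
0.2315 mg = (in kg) 2.315e-07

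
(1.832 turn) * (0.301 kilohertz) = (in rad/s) 3465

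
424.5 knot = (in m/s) 218.4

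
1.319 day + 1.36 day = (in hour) 64.3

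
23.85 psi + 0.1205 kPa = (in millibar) 1646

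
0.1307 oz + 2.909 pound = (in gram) 1323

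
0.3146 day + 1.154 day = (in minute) 2115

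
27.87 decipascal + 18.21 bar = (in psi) 264.1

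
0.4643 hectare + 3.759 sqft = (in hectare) 0.4643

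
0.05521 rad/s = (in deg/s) 3.163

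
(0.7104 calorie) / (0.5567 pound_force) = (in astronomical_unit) 8.023e-12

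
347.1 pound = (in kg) 157.4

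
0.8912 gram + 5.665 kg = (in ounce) 199.9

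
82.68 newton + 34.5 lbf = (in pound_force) 53.09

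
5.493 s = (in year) 1.742e-07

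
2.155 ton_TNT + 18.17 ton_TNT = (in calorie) 2.032e+10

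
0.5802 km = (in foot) 1904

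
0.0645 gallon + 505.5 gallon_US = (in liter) 1914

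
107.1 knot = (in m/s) 55.1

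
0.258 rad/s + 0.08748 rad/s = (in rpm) 3.299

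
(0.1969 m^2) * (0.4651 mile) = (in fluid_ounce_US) 4.984e+06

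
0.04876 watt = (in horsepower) 6.539e-05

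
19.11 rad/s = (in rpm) 182.5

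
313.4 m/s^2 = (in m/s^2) 313.4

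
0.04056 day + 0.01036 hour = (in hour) 0.9838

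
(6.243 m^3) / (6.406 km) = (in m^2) 0.0009746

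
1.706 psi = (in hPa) 117.6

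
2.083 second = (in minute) 0.03472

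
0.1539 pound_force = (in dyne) 6.846e+04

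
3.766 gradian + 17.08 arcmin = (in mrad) 64.12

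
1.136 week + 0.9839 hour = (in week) 1.142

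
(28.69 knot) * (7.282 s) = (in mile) 0.06678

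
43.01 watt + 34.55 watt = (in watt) 77.56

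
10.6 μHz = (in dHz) 0.000106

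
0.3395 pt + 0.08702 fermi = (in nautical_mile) 6.467e-08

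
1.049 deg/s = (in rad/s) 0.01831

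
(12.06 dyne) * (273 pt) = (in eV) 7.249e+13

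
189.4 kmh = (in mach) 0.1545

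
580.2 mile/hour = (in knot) 504.2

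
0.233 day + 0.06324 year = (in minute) 3.357e+04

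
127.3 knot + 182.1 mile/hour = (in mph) 328.6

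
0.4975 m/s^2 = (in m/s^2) 0.4975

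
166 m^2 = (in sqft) 1787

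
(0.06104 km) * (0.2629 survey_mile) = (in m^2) 2.583e+04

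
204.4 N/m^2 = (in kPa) 0.2044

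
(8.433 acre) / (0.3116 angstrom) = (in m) 1.095e+15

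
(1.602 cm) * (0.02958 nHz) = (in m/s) 4.739e-13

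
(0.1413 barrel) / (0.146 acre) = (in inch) 0.001497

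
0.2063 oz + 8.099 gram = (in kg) 0.01395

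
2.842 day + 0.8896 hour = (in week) 0.4113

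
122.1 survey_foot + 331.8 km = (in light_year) 3.508e-11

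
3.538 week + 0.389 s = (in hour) 594.4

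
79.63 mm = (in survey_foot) 0.2613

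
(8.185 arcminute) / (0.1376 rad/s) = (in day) 2.003e-07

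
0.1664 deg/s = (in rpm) 0.02773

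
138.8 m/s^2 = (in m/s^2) 138.8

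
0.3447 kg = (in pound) 0.7599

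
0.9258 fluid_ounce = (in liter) 0.02738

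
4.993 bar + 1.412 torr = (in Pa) 4.995e+05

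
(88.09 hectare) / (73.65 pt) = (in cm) 3.39e+09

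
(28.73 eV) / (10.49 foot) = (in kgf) 1.468e-19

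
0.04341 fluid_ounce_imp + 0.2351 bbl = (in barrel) 0.2351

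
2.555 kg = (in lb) 5.633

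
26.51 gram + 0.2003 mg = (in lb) 0.05844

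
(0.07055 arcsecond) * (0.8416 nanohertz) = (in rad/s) 2.879e-16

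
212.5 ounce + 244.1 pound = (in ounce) 4118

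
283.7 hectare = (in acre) 701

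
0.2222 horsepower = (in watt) 165.7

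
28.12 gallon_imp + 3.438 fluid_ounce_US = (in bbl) 0.8047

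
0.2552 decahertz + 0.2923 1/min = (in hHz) 0.02557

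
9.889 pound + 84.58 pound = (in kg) 42.85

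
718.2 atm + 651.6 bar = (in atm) 1361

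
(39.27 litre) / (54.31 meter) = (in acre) 1.787e-07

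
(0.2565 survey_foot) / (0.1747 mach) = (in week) 2.173e-09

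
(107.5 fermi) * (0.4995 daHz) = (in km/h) 1.933e-12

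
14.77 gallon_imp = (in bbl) 0.4223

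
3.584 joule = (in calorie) 0.8566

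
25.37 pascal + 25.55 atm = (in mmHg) 1.942e+04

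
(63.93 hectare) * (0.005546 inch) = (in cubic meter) 90.06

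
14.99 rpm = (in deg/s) 89.94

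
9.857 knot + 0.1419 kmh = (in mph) 11.43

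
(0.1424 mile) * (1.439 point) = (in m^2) 0.1163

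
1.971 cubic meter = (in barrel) 12.4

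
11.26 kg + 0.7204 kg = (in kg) 11.98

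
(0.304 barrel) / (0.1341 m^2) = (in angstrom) 3.604e+09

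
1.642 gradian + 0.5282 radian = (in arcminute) 1904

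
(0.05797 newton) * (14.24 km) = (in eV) 5.152e+21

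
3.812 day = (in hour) 91.49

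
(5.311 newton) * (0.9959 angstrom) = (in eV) 3.301e+09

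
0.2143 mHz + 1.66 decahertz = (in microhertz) 1.66e+07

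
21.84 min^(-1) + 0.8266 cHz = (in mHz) 372.3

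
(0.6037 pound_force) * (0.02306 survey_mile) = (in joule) 99.66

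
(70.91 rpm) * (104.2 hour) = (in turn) 4.433e+05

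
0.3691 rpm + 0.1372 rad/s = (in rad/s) 0.1759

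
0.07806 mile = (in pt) 3.561e+05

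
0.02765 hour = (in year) 3.156e-06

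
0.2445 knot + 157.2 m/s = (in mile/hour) 351.9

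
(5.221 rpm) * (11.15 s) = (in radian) 6.096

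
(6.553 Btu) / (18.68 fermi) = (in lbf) 8.321e+16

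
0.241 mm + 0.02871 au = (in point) 1.217e+13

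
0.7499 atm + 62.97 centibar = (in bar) 1.39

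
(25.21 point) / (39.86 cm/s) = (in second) 0.02231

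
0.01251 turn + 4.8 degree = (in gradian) 10.34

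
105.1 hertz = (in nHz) 1.051e+11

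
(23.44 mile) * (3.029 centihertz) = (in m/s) 1143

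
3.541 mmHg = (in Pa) 472.1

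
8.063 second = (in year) 2.557e-07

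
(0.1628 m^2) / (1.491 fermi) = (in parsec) 0.003539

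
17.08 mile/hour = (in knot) 14.84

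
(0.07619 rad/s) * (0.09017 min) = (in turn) 0.0656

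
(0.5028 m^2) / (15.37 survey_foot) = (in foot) 0.3521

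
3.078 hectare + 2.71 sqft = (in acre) 7.606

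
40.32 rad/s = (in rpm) 385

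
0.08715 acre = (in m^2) 352.7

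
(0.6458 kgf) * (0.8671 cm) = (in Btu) 5.205e-05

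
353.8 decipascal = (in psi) 0.005131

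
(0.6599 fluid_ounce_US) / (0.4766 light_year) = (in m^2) 4.328e-21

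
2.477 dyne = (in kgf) 2.526e-06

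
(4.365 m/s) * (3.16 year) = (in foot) 1.427e+09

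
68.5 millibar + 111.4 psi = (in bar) 7.749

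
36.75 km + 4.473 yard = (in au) 2.457e-07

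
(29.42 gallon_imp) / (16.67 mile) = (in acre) 1.232e-09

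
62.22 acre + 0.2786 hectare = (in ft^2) 2.74e+06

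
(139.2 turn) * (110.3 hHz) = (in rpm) 9.212e+07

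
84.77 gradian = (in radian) 1.332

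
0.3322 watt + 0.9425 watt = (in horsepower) 0.001709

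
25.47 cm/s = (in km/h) 0.9169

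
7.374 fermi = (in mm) 7.374e-12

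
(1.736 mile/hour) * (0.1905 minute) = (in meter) 8.87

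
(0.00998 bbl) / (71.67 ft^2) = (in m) 0.0002383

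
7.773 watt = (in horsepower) 0.01042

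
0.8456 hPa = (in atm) 0.0008345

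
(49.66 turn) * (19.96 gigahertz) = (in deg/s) 3.568e+14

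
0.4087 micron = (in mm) 0.0004087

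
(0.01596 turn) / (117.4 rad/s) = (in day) 9.886e-09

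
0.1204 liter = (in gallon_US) 0.03181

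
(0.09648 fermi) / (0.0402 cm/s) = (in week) 3.968e-19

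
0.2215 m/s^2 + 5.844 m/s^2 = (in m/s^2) 6.066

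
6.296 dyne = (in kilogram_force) 6.42e-06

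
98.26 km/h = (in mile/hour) 61.06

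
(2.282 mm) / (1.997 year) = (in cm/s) 3.624e-09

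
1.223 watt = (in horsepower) 0.00164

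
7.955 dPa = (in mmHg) 0.005967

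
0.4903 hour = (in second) 1765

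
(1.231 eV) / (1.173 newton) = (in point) 4.766e-16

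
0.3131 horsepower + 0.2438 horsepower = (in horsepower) 0.5569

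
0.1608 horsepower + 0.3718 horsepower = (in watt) 397.2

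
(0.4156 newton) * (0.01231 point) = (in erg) 18.05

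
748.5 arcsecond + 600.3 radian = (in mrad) 6.003e+05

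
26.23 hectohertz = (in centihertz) 2.623e+05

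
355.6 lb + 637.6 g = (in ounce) 5712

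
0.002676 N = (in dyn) 267.6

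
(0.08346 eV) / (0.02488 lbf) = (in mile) 7.508e-23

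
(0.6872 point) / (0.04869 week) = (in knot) 1.6e-08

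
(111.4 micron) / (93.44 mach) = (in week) 5.789e-15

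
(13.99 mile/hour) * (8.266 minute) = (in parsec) 1.005e-13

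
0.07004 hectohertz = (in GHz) 7.004e-09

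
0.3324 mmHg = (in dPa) 443.2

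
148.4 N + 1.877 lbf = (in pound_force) 35.24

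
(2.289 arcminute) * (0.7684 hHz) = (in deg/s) 2.931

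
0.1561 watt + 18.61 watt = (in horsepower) 0.02517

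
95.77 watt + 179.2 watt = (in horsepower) 0.3687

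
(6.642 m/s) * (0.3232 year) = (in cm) 6.77e+09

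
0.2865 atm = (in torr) 217.7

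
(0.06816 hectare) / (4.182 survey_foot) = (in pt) 1.516e+06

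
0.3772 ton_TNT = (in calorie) 3.772e+08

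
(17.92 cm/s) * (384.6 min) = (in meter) 4135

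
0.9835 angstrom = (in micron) 9.835e-05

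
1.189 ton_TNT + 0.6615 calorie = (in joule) 4.975e+09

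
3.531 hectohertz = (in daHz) 35.31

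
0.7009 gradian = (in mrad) 11.01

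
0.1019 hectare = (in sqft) 1.097e+04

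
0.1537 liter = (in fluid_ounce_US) 5.197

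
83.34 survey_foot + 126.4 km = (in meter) 1.264e+05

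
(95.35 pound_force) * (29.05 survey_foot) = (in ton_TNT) 8.976e-07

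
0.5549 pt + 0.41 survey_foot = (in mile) 7.777e-05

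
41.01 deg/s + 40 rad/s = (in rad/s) 40.72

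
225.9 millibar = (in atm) 0.2229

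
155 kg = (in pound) 341.7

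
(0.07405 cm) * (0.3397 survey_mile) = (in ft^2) 4.358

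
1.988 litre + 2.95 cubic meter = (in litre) 2952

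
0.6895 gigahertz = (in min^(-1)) 4.137e+10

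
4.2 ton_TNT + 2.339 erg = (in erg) 1.757e+17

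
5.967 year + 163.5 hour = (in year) 5.986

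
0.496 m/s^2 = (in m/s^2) 0.496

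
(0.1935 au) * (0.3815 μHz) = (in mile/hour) 2.47e+04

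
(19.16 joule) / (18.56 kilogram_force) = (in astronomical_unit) 7.037e-13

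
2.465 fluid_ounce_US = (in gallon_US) 0.01926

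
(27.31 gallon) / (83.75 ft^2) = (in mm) 13.29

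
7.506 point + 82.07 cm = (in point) 2334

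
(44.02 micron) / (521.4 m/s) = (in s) 8.443e-08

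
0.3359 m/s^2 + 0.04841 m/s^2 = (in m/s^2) 0.3843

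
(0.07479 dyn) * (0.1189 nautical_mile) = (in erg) 1647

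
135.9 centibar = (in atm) 1.341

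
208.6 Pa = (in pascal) 208.6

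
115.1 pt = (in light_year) 4.292e-18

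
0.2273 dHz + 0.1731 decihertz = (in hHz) 0.0004004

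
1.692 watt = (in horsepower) 0.002269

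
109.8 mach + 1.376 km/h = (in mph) 8.363e+04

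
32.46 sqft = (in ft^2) 32.46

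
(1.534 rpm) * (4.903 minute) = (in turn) 7.521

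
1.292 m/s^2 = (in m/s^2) 1.292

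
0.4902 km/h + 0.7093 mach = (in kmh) 870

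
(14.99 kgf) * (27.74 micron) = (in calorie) 0.0009746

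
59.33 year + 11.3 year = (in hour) 6.187e+05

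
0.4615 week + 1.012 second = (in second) 2.791e+05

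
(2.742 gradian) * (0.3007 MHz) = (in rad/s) 1.295e+04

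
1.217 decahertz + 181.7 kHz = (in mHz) 1.817e+08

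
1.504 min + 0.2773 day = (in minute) 400.8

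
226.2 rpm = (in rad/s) 23.69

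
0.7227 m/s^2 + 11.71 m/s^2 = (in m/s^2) 12.43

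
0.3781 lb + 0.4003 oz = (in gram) 182.9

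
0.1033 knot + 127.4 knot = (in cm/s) 6559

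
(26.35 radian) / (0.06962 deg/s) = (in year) 0.0006876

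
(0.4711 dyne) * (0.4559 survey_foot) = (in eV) 4.086e+12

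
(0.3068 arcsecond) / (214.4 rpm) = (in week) 1.095e-13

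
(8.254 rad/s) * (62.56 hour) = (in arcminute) 6.391e+09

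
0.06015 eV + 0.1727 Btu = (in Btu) 0.1727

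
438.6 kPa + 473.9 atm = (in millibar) 4.846e+05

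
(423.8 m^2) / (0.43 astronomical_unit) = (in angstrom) 65.88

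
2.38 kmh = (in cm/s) 66.11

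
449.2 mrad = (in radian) 0.4492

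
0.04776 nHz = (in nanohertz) 0.04776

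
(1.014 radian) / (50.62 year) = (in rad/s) 6.352e-10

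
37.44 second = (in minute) 0.624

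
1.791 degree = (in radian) 0.03126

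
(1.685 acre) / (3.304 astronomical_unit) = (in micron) 0.0138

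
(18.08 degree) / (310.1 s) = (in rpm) 0.009717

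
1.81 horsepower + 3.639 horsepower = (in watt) 4063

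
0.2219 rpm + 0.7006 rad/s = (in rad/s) 0.7238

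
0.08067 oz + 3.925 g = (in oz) 0.2191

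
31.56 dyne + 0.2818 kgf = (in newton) 2.764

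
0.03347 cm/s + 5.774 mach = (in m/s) 1966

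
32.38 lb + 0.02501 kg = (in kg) 14.71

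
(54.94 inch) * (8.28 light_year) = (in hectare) 1.093e+13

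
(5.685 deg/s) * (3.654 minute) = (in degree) 1246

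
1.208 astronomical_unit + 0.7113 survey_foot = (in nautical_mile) 9.758e+07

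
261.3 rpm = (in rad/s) 27.36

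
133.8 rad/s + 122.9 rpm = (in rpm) 1401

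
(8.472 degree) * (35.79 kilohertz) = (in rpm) 5.054e+04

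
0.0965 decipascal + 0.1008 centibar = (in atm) 0.0009949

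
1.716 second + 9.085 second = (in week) 1.786e-05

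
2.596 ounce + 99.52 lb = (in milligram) 4.522e+07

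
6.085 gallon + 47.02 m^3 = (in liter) 4.704e+04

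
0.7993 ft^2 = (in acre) 1.835e-05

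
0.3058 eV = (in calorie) 1.171e-20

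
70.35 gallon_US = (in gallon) 70.35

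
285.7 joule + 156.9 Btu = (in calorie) 3.963e+04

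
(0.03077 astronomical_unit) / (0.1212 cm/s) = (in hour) 1.055e+09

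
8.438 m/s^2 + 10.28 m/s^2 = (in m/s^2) 18.72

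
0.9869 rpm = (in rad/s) 0.1033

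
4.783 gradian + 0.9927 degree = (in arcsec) 1.907e+04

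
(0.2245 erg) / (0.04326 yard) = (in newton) 5.675e-07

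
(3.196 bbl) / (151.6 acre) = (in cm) 8.282e-05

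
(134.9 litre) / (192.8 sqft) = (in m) 0.007531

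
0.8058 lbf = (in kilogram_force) 0.3655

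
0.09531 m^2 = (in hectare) 9.531e-06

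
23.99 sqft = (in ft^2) 23.99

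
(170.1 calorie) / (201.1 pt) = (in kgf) 1023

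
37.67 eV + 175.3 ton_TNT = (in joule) 7.335e+11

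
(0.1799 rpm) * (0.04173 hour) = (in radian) 2.83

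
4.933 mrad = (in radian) 0.004933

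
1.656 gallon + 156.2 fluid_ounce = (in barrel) 0.06848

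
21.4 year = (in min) 1.125e+07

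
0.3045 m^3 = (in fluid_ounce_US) 1.03e+04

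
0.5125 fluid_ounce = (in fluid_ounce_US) 0.5125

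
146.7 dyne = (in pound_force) 0.0003298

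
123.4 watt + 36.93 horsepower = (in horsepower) 37.1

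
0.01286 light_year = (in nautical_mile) 6.569e+10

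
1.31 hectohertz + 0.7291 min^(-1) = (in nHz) 1.31e+11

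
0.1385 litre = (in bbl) 0.0008711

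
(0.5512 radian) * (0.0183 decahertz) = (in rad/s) 0.1009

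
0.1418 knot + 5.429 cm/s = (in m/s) 0.1272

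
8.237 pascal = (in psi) 0.001195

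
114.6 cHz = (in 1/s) 1.146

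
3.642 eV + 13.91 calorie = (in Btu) 0.05516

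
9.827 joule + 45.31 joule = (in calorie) 13.18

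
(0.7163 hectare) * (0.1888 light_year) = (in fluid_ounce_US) 4.326e+23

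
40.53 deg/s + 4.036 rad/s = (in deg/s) 271.8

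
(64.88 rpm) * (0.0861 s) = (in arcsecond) 1.207e+05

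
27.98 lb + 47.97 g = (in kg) 12.74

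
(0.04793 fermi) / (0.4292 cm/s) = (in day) 1.293e-19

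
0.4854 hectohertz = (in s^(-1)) 48.54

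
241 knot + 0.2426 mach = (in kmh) 743.7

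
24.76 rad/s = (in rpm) 236.4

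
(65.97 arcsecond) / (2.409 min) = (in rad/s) 2.213e-06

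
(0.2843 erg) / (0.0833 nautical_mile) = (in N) 1.843e-10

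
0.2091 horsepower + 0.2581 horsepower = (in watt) 348.4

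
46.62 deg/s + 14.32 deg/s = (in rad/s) 1.064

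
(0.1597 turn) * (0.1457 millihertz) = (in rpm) 0.001396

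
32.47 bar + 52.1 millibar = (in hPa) 3.252e+04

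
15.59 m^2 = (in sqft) 167.8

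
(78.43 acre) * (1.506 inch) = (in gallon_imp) 2.671e+06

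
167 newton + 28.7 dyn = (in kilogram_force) 17.03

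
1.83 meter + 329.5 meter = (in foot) 1087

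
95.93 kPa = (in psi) 13.91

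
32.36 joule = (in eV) 2.02e+20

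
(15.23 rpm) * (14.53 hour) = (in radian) 8.343e+04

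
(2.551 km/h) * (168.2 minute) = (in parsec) 2.318e-13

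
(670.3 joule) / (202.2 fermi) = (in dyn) 3.315e+20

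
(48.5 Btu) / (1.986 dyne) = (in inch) 1.014e+11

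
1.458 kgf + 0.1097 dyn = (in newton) 14.3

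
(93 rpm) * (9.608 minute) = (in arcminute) 1.93e+07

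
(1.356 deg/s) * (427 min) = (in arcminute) 2.084e+06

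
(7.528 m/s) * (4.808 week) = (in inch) 8.618e+08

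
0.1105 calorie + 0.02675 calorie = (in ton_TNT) 1.373e-10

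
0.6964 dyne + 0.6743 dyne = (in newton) 1.371e-05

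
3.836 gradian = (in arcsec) 1.243e+04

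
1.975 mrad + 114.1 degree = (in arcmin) 6853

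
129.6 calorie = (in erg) 5.422e+09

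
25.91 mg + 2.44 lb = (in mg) 1.107e+06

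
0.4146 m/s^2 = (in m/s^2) 0.4146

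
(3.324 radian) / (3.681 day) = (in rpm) 9.981e-05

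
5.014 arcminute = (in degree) 0.08357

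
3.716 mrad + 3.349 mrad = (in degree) 0.4048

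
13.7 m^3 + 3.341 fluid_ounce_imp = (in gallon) 3619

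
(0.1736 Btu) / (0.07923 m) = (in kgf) 235.7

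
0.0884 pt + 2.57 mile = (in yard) 4523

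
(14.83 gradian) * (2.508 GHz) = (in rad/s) 5.842e+08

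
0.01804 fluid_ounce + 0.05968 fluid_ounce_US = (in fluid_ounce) 0.07772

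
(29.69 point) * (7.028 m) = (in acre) 1.819e-05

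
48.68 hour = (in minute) 2921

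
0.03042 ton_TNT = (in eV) 7.944e+26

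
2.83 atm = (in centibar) 286.7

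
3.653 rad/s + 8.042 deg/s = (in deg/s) 217.3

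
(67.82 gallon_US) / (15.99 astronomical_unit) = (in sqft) 1.155e-12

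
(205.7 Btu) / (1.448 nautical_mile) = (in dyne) 8.093e+06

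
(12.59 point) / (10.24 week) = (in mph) 1.604e-09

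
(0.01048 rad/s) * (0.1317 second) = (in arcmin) 4.745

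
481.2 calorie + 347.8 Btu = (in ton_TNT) 8.818e-05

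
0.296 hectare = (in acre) 0.7314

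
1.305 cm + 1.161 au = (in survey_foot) 5.698e+11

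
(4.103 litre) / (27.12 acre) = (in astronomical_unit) 2.499e-19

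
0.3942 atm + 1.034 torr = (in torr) 300.6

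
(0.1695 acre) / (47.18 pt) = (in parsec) 1.336e-12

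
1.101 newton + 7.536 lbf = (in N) 34.62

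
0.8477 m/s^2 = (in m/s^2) 0.8477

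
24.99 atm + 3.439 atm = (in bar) 28.81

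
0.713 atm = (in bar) 0.7224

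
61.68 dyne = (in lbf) 0.0001387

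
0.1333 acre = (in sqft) 5807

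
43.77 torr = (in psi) 0.8464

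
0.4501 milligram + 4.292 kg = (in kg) 4.292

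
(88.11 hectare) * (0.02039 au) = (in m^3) 2.688e+15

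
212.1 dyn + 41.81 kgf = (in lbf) 92.18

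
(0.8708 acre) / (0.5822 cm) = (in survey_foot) 1.986e+06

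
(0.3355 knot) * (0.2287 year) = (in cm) 1.245e+08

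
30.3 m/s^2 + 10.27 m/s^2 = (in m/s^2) 40.57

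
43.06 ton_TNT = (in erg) 1.802e+18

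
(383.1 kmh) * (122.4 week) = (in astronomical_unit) 0.05266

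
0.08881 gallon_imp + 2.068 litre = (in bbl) 0.01555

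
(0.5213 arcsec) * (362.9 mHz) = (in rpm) 8.758e-06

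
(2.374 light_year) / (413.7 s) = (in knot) 1.055e+14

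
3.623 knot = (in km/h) 6.71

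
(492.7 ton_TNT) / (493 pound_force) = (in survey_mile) 5.841e+05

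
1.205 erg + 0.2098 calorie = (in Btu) 0.000832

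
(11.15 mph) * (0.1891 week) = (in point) 1.616e+09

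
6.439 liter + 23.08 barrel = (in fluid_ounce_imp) 1.294e+05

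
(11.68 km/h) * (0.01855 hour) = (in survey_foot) 710.8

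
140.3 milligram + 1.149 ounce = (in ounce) 1.154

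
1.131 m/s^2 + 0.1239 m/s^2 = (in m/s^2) 1.255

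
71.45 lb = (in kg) 32.41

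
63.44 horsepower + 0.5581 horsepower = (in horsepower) 64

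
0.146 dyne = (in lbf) 3.282e-07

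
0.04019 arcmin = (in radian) 1.169e-05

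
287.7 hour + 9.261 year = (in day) 3392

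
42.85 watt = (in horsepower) 0.05746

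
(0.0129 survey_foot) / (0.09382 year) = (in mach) 3.903e-12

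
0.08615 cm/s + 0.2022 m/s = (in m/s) 0.2031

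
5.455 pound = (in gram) 2474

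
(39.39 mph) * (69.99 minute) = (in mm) 7.395e+07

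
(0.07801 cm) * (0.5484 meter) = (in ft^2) 0.004605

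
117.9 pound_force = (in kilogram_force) 53.48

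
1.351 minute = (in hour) 0.02252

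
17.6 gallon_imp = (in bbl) 0.5033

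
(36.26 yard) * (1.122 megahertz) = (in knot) 7.231e+07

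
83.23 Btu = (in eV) 5.481e+23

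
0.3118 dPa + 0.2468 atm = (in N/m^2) 2.501e+04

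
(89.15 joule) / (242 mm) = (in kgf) 37.57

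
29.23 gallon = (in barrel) 0.696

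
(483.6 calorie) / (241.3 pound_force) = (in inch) 74.22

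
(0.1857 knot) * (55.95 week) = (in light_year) 3.417e-10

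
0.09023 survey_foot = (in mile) 1.709e-05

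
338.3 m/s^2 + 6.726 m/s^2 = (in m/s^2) 345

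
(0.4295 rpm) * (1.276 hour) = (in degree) 1.184e+04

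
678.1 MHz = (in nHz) 6.781e+17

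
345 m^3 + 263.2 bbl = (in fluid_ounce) 1.308e+07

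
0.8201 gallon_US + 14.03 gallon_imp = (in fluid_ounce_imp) 2354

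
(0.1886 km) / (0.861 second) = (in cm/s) 2.19e+04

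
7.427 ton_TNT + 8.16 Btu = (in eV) 1.94e+29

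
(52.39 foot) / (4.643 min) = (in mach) 0.0001683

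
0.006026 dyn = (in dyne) 0.006026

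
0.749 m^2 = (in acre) 0.0001851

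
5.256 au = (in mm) 7.863e+14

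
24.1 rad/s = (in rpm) 230.1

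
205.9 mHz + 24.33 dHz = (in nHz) 2.639e+09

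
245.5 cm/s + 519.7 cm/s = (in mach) 0.02247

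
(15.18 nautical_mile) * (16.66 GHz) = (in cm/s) 4.684e+16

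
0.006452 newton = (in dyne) 645.2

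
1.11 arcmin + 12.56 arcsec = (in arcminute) 1.319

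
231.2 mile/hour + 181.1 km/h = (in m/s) 153.7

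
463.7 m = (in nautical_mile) 0.2504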